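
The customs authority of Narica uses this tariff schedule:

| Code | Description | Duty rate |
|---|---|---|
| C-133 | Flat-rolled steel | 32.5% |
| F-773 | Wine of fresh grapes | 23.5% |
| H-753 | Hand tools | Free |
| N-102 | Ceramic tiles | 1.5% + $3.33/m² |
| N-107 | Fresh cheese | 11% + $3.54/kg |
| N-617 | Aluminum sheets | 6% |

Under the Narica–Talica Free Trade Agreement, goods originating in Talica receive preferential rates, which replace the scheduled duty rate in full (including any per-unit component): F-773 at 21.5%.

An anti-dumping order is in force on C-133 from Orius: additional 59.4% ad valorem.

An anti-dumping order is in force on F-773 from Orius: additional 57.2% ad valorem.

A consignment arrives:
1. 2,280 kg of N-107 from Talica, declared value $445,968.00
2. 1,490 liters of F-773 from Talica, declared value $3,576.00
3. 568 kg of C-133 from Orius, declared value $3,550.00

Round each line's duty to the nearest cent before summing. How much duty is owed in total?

Line 1 (N-107, Talica, 2,280 kg, $445,968.00):
Base rate for N-107 is 11% + $3.54/kg.
Origin Talica is the FTA partner but N-107 is not on the preference list; base rate stands.
Duty = $445,968.00 × 11% + 2,280 × $3.54 = $57,127.68.
Line 2 (F-773, Talica, 1,490 liters, $3,576.00):
Base rate for F-773 is 23.5%.
Origin Talica qualifies under the Narica–Talica agreement and F-773 is covered: preferential rate 21.5% applies instead.
The additional-duty order on F-773 targets Orius, not Talica; it does not apply.
Duty = $3,576.00 × 21.5% = $768.84.
Line 3 (C-133, Orius, 568 kg, $3,550.00):
Base rate for C-133 is 32.5%.
Additional duty on C-133 from Orius: +59.4%. Applied ad valorem rate: 32.5% + 59.4% = 91.9%.
Duty = $3,550.00 × 91.9% = $3,262.45.
Total = $57,127.68 + $768.84 + $3,262.45 = $61,158.97.

$61,158.97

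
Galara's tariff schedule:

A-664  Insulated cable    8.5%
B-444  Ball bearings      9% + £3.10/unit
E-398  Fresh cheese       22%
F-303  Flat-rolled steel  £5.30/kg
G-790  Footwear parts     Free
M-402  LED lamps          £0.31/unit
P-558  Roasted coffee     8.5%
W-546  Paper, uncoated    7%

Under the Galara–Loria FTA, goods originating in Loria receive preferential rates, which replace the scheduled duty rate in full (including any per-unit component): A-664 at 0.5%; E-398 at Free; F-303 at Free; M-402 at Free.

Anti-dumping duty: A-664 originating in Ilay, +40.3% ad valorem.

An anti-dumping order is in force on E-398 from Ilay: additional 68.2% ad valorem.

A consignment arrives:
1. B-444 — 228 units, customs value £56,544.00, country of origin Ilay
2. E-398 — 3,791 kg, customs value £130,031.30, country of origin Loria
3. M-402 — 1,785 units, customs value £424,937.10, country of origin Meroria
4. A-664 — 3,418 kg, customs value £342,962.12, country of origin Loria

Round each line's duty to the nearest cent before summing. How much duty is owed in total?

£8,063.92

Line 1 (B-444, Ilay, 228 units, £56,544.00):
Base rate for B-444 is 9% + £3.10/unit.
Duty = £56,544.00 × 9% + 228 × £3.10 = £5,795.76.
Line 2 (E-398, Loria, 3,791 kg, £130,031.30):
Base rate for E-398 is 22%.
Origin Loria qualifies under the Galara–Loria agreement and E-398 is covered: preferential rate Free applies instead.
The additional-duty order on E-398 targets Ilay, not Loria; it does not apply.
Duty = £130,031.30 × 0% = £0.00.
Line 3 (M-402, Meroria, 1,785 units, £424,937.10):
Base rate for M-402 is £0.31/unit.
M-402 has an FTA preferential rate, but origin Meroria is not Loria; base rate stands.
Duty = 1,785 × £0.31 = £553.35.
Line 4 (A-664, Loria, 3,418 kg, £342,962.12):
Base rate for A-664 is 8.5%.
Origin Loria qualifies under the Galara–Loria agreement and A-664 is covered: preferential rate 0.5% applies instead.
The additional-duty order on A-664 targets Ilay, not Loria; it does not apply.
Duty = £342,962.12 × 0.5% = £1,714.81.
Total = £5,795.76 + £0.00 + £553.35 + £1,714.81 = £8,063.92.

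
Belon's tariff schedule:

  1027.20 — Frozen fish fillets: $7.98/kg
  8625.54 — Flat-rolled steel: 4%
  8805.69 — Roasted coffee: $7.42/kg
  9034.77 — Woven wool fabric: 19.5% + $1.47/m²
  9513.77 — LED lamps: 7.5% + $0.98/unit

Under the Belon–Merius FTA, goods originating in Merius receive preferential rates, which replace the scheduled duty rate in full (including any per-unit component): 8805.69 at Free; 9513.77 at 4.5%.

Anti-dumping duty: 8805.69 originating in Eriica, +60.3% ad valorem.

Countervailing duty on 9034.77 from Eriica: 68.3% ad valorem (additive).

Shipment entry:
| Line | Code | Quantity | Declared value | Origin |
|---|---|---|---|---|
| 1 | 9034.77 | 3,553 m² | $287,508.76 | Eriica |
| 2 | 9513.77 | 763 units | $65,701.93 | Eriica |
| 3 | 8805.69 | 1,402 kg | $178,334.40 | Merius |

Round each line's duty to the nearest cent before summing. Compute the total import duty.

$263,330.98

Line 1 (9034.77, Eriica, 3,553 m², $287,508.76):
Base rate for 9034.77 is 19.5% + $1.47/m².
Additional duty on 9034.77 from Eriica: +68.3%. Applied ad valorem rate: 19.5% + 68.3% = 87.8%.
Duty = $287,508.76 × 87.8% + 3,553 × $1.47 = $257,655.60.
Line 2 (9513.77, Eriica, 763 units, $65,701.93):
Base rate for 9513.77 is 7.5% + $0.98/unit.
9513.77 has an FTA preferential rate, but origin Eriica is not Merius; base rate stands.
Duty = $65,701.93 × 7.5% + 763 × $0.98 = $5,675.38.
Line 3 (8805.69, Merius, 1,402 kg, $178,334.40):
Base rate for 8805.69 is $7.42/kg.
Origin Merius qualifies under the Belon–Merius agreement and 8805.69 is covered: preferential rate Free applies instead.
The additional-duty order on 8805.69 targets Eriica, not Merius; it does not apply.
Duty = $178,334.40 × 0% = $0.00.
Total = $257,655.60 + $5,675.38 + $0.00 = $263,330.98.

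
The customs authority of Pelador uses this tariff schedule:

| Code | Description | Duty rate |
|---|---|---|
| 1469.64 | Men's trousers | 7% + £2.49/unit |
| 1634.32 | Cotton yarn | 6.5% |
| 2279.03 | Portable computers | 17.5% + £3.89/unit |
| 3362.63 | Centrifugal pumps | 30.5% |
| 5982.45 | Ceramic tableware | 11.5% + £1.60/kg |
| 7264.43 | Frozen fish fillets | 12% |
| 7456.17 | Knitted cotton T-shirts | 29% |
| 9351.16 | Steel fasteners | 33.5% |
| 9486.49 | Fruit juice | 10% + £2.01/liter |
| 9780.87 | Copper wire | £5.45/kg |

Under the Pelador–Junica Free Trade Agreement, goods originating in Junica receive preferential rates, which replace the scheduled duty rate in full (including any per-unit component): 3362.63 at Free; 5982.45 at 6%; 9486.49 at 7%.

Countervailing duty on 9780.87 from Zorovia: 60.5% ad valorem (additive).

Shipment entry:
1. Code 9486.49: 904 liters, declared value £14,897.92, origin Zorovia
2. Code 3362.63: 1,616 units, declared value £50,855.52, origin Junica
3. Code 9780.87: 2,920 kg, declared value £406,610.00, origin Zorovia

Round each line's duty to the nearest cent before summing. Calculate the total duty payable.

£265,219.88

Line 1 (9486.49, Zorovia, 904 liters, £14,897.92):
Base rate for 9486.49 is 10% + £2.01/liter.
9486.49 has an FTA preferential rate, but origin Zorovia is not Junica; base rate stands.
Duty = £14,897.92 × 10% + 904 × £2.01 = £3,306.83.
Line 2 (3362.63, Junica, 1,616 units, £50,855.52):
Base rate for 3362.63 is 30.5%.
Origin Junica qualifies under the Pelador–Junica agreement and 3362.63 is covered: preferential rate Free applies instead.
Duty = £50,855.52 × 0% = £0.00.
Line 3 (9780.87, Zorovia, 2,920 kg, £406,610.00):
Base rate for 9780.87 is £5.45/kg.
Additional duty on 9780.87 from Zorovia: +60.5% ad valorem. Applied ad valorem rate = 60.5%.
Duty = £406,610.00 × 60.5% + 2,920 × £5.45 = £261,913.05.
Total = £3,306.83 + £0.00 + £261,913.05 = £265,219.88.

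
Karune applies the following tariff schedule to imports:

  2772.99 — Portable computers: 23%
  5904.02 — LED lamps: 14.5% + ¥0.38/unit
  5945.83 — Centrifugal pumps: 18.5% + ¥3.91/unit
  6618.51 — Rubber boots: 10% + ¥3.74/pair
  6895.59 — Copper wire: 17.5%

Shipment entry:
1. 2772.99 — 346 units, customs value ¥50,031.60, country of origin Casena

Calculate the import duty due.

¥11,507.27

Line 1 (2772.99, Casena, 346 units, ¥50,031.60):
Base rate for 2772.99 is 23%.
Duty = ¥50,031.60 × 23% = ¥11,507.27.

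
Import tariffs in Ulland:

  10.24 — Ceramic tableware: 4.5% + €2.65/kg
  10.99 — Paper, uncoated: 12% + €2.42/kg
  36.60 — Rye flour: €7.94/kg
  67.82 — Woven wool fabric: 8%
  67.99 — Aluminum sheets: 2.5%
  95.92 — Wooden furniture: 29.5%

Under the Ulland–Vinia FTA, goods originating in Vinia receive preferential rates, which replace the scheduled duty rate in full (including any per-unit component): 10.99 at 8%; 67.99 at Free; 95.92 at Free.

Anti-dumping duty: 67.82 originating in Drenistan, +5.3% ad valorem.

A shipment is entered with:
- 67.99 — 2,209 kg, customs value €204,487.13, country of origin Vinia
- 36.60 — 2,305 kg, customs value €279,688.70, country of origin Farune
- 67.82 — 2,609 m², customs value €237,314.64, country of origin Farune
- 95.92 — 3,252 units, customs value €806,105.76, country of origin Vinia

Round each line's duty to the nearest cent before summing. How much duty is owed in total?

Line 1 (67.99, Vinia, 2,209 kg, €204,487.13):
Base rate for 67.99 is 2.5%.
Origin Vinia qualifies under the Ulland–Vinia agreement and 67.99 is covered: preferential rate Free applies instead.
Duty = €204,487.13 × 0% = €0.00.
Line 2 (36.60, Farune, 2,305 kg, €279,688.70):
Base rate for 36.60 is €7.94/kg.
Duty = 2,305 × €7.94 = €18,301.70.
Line 3 (67.82, Farune, 2,609 m², €237,314.64):
Base rate for 67.82 is 8%.
The additional-duty order on 67.82 targets Drenistan, not Farune; it does not apply.
Duty = €237,314.64 × 8% = €18,985.17.
Line 4 (95.92, Vinia, 3,252 units, €806,105.76):
Base rate for 95.92 is 29.5%.
Origin Vinia qualifies under the Ulland–Vinia agreement and 95.92 is covered: preferential rate Free applies instead.
Duty = €806,105.76 × 0% = €0.00.
Total = €0.00 + €18,301.70 + €18,985.17 + €0.00 = €37,286.87.

€37,286.87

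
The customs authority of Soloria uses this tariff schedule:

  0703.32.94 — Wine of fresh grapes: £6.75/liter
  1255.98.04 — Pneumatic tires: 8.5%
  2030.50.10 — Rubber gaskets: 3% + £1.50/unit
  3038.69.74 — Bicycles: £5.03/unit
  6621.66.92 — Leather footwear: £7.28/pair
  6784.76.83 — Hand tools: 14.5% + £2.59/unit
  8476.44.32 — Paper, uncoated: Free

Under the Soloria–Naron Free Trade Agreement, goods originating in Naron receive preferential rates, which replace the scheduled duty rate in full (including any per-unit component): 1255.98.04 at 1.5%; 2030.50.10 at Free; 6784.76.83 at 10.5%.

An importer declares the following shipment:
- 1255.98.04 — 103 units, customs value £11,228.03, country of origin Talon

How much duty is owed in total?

Line 1 (1255.98.04, Talon, 103 units, £11,228.03):
Base rate for 1255.98.04 is 8.5%.
1255.98.04 has an FTA preferential rate, but origin Talon is not Naron; base rate stands.
Duty = £11,228.03 × 8.5% = £954.38.

£954.38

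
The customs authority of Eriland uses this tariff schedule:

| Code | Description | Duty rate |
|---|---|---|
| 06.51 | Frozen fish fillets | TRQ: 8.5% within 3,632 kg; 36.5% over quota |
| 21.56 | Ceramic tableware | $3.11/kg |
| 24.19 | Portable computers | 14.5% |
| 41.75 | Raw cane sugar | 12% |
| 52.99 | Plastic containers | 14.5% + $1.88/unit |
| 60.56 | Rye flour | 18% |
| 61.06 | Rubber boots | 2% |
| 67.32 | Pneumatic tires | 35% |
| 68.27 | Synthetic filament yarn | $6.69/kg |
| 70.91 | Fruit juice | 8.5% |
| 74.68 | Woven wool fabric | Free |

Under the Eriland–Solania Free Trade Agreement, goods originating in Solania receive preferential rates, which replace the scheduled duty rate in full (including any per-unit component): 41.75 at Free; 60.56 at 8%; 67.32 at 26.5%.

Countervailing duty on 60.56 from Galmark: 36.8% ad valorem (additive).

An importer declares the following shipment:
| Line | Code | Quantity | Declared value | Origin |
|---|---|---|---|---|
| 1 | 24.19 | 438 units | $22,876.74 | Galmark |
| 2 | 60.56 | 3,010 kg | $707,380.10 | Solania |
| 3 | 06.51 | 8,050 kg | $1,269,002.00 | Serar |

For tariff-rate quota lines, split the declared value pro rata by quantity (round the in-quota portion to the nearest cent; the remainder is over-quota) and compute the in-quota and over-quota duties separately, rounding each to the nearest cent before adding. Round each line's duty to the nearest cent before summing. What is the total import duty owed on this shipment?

Line 1 (24.19, Galmark, 438 units, $22,876.74):
Base rate for 24.19 is 14.5%.
Duty = $22,876.74 × 14.5% = $3,317.13.
Line 2 (60.56, Solania, 3,010 kg, $707,380.10):
Base rate for 60.56 is 18%.
Origin Solania qualifies under the Eriland–Solania agreement and 60.56 is covered: preferential rate 8% applies instead.
The additional-duty order on 60.56 targets Galmark, not Solania; it does not apply.
Duty = $707,380.10 × 8% = $56,590.41.
Line 3 (06.51, Serar, 8,050 kg, $1,269,002.00):
Code 06.51 is under a tariff-rate quota (threshold 3,632 kg). In-quota: 3,632 kg at 8.5%; over-quota: 4,418 kg at 36.5%.
Pro-rata value split: in-quota = $1,269,002.00 × 3,632/8,050 = $572,548.48; over-quota = $1,269,002.00 − $572,548.48 = $696,453.52.
In-quota duty = $572,548.48 × 8.5% = $48,666.62. Over-quota duty = $696,453.52 × 36.5% = $254,205.53.
Line duty = $48,666.62 + $254,205.53 = $302,872.15.
Total = $3,317.13 + $56,590.41 + $302,872.15 = $362,779.69.

$362,779.69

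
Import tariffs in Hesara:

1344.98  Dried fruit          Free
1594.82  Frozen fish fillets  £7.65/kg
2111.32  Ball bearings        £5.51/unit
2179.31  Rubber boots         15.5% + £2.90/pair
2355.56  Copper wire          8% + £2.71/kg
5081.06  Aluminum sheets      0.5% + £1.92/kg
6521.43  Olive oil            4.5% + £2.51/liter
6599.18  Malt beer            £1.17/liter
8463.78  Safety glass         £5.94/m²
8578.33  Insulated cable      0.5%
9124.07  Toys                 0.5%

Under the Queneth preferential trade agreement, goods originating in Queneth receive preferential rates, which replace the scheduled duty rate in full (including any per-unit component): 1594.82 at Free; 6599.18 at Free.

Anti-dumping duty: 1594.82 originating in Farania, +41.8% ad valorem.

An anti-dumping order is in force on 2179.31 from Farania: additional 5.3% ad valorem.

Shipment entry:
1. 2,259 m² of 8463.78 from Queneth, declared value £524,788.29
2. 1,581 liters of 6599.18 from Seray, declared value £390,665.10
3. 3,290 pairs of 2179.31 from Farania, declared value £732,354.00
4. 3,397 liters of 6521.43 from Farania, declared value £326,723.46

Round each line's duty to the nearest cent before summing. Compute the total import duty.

£200,367.89

Line 1 (8463.78, Queneth, 2,259 m², £524,788.29):
Base rate for 8463.78 is £5.94/m².
Origin Queneth is the FTA partner but 8463.78 is not on the preference list; base rate stands.
Duty = 2,259 × £5.94 = £13,418.46.
Line 2 (6599.18, Seray, 1,581 liters, £390,665.10):
Base rate for 6599.18 is £1.17/liter.
6599.18 has an FTA preferential rate, but origin Seray is not Queneth; base rate stands.
Duty = 1,581 × £1.17 = £1,849.77.
Line 3 (2179.31, Farania, 3,290 pairs, £732,354.00):
Base rate for 2179.31 is 15.5% + £2.90/pair.
Additional duty on 2179.31 from Farania: +5.3%. Applied ad valorem rate: 15.5% + 5.3% = 20.8%.
Duty = £732,354.00 × 20.8% + 3,290 × £2.90 = £161,870.63.
Line 4 (6521.43, Farania, 3,397 liters, £326,723.46):
Base rate for 6521.43 is 4.5% + £2.51/liter.
Duty = £326,723.46 × 4.5% + 3,397 × £2.51 = £23,229.03.
Total = £13,418.46 + £1,849.77 + £161,870.63 + £23,229.03 = £200,367.89.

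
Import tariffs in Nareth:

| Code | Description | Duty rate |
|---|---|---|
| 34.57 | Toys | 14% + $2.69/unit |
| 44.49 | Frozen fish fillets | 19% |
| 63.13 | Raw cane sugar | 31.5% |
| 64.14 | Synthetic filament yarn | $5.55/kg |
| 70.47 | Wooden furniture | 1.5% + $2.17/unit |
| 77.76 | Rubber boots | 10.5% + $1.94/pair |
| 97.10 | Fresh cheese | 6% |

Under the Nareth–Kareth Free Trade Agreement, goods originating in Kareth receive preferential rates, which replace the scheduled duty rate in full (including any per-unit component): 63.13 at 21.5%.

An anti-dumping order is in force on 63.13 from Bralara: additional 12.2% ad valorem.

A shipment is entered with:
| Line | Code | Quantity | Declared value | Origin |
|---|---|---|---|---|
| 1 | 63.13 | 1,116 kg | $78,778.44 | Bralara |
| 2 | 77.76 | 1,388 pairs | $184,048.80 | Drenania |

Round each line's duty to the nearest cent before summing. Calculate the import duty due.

Line 1 (63.13, Bralara, 1,116 kg, $78,778.44):
Base rate for 63.13 is 31.5%.
63.13 has an FTA preferential rate, but origin Bralara is not Kareth; base rate stands.
Additional duty on 63.13 from Bralara: +12.2%. Applied ad valorem rate: 31.5% + 12.2% = 43.7%.
Duty = $78,778.44 × 43.7% = $34,426.18.
Line 2 (77.76, Drenania, 1,388 pairs, $184,048.80):
Base rate for 77.76 is 10.5% + $1.94/pair.
Duty = $184,048.80 × 10.5% + 1,388 × $1.94 = $22,017.84.
Total = $34,426.18 + $22,017.84 = $56,444.02.

$56,444.02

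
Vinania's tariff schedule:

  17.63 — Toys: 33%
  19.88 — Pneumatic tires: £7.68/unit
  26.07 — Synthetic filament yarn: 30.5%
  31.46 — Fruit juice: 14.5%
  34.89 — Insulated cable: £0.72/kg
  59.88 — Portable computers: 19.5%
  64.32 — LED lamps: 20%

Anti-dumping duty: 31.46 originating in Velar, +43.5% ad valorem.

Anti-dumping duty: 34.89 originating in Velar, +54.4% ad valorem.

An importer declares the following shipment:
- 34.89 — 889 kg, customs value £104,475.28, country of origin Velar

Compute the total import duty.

Line 1 (34.89, Velar, 889 kg, £104,475.28):
Base rate for 34.89 is £0.72/kg.
Additional duty on 34.89 from Velar: +54.4% ad valorem. Applied ad valorem rate = 54.4%.
Duty = £104,475.28 × 54.4% + 889 × £0.72 = £57,474.63.

£57,474.63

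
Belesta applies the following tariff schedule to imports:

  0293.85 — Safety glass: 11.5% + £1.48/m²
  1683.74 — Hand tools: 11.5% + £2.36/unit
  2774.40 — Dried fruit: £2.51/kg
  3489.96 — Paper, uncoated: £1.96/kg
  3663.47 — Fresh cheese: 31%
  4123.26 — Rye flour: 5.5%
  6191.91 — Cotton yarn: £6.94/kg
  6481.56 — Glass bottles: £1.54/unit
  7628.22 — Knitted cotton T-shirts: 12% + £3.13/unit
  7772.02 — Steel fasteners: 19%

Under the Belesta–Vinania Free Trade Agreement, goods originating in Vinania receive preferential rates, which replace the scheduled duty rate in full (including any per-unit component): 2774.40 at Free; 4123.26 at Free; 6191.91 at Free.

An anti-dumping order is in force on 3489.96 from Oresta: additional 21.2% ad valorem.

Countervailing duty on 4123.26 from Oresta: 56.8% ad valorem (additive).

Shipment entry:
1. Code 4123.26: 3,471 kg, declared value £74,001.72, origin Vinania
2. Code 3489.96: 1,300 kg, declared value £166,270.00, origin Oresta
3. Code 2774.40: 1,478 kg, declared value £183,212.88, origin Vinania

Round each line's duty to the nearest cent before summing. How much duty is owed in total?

Line 1 (4123.26, Vinania, 3,471 kg, £74,001.72):
Base rate for 4123.26 is 5.5%.
Origin Vinania qualifies under the Belesta–Vinania agreement and 4123.26 is covered: preferential rate Free applies instead.
The additional-duty order on 4123.26 targets Oresta, not Vinania; it does not apply.
Duty = £74,001.72 × 0% = £0.00.
Line 2 (3489.96, Oresta, 1,300 kg, £166,270.00):
Base rate for 3489.96 is £1.96/kg.
Additional duty on 3489.96 from Oresta: +21.2% ad valorem. Applied ad valorem rate = 21.2%.
Duty = £166,270.00 × 21.2% + 1,300 × £1.96 = £37,797.24.
Line 3 (2774.40, Vinania, 1,478 kg, £183,212.88):
Base rate for 2774.40 is £2.51/kg.
Origin Vinania qualifies under the Belesta–Vinania agreement and 2774.40 is covered: preferential rate Free applies instead.
Duty = £183,212.88 × 0% = £0.00.
Total = £0.00 + £37,797.24 + £0.00 = £37,797.24.

£37,797.24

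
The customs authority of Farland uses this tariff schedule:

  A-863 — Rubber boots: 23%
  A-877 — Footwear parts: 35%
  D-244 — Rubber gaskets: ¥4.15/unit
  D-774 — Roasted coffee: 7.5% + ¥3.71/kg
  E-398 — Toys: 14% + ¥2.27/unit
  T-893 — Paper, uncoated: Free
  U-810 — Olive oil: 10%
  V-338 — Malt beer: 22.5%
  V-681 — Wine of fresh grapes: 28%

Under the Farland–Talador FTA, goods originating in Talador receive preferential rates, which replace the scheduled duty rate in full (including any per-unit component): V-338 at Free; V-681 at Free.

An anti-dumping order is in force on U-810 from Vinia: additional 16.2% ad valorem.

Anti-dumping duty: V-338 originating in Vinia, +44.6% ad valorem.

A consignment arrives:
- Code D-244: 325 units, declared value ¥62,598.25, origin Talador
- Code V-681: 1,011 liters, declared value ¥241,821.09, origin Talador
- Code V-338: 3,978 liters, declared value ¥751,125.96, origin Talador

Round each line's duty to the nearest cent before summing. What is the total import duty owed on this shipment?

Line 1 (D-244, Talador, 325 units, ¥62,598.25):
Base rate for D-244 is ¥4.15/unit.
Origin Talador is the FTA partner but D-244 is not on the preference list; base rate stands.
Duty = 325 × ¥4.15 = ¥1,348.75.
Line 2 (V-681, Talador, 1,011 liters, ¥241,821.09):
Base rate for V-681 is 28%.
Origin Talador qualifies under the Farland–Talador agreement and V-681 is covered: preferential rate Free applies instead.
Duty = ¥241,821.09 × 0% = ¥0.00.
Line 3 (V-338, Talador, 3,978 liters, ¥751,125.96):
Base rate for V-338 is 22.5%.
Origin Talador qualifies under the Farland–Talador agreement and V-338 is covered: preferential rate Free applies instead.
The additional-duty order on V-338 targets Vinia, not Talador; it does not apply.
Duty = ¥751,125.96 × 0% = ¥0.00.
Total = ¥1,348.75 + ¥0.00 + ¥0.00 = ¥1,348.75.

¥1,348.75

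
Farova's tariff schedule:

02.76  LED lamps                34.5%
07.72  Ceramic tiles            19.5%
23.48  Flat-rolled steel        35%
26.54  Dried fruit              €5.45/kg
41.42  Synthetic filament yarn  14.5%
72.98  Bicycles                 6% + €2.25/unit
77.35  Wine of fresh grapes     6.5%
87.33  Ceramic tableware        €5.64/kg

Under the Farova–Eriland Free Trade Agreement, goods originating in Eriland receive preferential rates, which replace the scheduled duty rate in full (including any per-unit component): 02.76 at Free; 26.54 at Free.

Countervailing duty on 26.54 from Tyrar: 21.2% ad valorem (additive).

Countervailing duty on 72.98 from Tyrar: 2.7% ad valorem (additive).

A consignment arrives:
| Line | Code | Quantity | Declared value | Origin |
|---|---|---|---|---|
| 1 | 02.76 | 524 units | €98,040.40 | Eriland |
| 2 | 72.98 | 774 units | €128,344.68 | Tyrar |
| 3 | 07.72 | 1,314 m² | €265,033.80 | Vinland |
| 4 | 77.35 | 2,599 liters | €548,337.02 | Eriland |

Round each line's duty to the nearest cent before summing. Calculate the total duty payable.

Line 1 (02.76, Eriland, 524 units, €98,040.40):
Base rate for 02.76 is 34.5%.
Origin Eriland qualifies under the Farova–Eriland agreement and 02.76 is covered: preferential rate Free applies instead.
Duty = €98,040.40 × 0% = €0.00.
Line 2 (72.98, Tyrar, 774 units, €128,344.68):
Base rate for 72.98 is 6% + €2.25/unit.
Additional duty on 72.98 from Tyrar: +2.7%. Applied ad valorem rate: 6% + 2.7% = 8.7%.
Duty = €128,344.68 × 8.7% + 774 × €2.25 = €12,907.49.
Line 3 (07.72, Vinland, 1,314 m², €265,033.80):
Base rate for 07.72 is 19.5%.
Duty = €265,033.80 × 19.5% = €51,681.59.
Line 4 (77.35, Eriland, 2,599 liters, €548,337.02):
Base rate for 77.35 is 6.5%.
Origin Eriland is the FTA partner but 77.35 is not on the preference list; base rate stands.
Duty = €548,337.02 × 6.5% = €35,641.91.
Total = €0.00 + €12,907.49 + €51,681.59 + €35,641.91 = €100,230.99.

€100,230.99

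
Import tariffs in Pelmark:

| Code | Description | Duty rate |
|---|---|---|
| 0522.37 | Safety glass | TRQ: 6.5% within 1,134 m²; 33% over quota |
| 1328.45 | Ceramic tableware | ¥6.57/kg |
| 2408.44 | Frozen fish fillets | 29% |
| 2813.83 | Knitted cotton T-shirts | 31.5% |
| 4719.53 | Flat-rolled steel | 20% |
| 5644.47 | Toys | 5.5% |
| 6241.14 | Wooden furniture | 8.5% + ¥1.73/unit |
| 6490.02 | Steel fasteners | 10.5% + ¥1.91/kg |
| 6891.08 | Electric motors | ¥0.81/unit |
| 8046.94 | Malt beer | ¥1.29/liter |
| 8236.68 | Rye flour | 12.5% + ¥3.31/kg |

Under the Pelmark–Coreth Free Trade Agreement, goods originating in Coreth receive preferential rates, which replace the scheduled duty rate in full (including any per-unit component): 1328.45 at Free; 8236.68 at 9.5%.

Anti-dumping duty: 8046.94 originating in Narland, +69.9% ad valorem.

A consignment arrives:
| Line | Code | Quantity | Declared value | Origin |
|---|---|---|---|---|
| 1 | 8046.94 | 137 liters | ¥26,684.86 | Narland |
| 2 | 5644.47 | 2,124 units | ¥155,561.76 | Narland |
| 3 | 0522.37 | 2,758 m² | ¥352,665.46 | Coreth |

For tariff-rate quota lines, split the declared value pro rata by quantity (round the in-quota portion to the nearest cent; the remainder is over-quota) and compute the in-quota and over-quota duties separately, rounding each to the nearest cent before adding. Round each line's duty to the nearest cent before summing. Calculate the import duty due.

¥105,338.74

Line 1 (8046.94, Narland, 137 liters, ¥26,684.86):
Base rate for 8046.94 is ¥1.29/liter.
Additional duty on 8046.94 from Narland: +69.9% ad valorem. Applied ad valorem rate = 69.9%.
Duty = ¥26,684.86 × 69.9% + 137 × ¥1.29 = ¥18,829.45.
Line 2 (5644.47, Narland, 2,124 units, ¥155,561.76):
Base rate for 5644.47 is 5.5%.
Duty = ¥155,561.76 × 5.5% = ¥8,555.90.
Line 3 (0522.37, Coreth, 2,758 m², ¥352,665.46):
Code 0522.37 is under a tariff-rate quota (threshold 1,134 m²). In-quota: 1,134 m² at 6.5%; over-quota: 1,624 m² at 33%.
Pro-rata value split: in-quota = ¥352,665.46 × 1,134/2,758 = ¥145,004.58; over-quota = ¥352,665.46 − ¥145,004.58 = ¥207,660.88.
In-quota duty = ¥145,004.58 × 6.5% = ¥9,425.30. Over-quota duty = ¥207,660.88 × 33% = ¥68,528.09.
Line duty = ¥9,425.30 + ¥68,528.09 = ¥77,953.39.
Total = ¥18,829.45 + ¥8,555.90 + ¥77,953.39 = ¥105,338.74.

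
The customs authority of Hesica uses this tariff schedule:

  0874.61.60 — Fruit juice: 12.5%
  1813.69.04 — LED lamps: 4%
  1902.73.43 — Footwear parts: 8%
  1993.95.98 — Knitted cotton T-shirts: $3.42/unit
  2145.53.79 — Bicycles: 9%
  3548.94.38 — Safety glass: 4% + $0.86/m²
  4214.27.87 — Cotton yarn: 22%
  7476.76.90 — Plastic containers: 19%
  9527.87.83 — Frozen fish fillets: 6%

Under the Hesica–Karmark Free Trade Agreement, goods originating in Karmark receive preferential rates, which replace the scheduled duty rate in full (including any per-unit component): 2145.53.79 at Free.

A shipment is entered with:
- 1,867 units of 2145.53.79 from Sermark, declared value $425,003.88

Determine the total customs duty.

Line 1 (2145.53.79, Sermark, 1,867 units, $425,003.88):
Base rate for 2145.53.79 is 9%.
2145.53.79 has an FTA preferential rate, but origin Sermark is not Karmark; base rate stands.
Duty = $425,003.88 × 9% = $38,250.35.

$38,250.35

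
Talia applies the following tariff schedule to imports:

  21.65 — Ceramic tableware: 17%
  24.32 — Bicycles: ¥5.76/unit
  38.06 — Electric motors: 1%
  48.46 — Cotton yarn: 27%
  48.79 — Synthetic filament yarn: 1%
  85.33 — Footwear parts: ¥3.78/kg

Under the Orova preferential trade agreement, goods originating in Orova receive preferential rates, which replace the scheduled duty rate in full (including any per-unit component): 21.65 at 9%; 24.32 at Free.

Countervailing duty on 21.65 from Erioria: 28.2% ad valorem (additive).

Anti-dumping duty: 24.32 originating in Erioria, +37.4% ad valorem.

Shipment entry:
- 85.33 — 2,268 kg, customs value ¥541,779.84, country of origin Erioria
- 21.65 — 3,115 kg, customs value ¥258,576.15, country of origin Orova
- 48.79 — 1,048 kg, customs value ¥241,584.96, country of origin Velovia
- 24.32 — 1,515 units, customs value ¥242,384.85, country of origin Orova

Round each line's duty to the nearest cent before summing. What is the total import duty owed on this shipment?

Line 1 (85.33, Erioria, 2,268 kg, ¥541,779.84):
Base rate for 85.33 is ¥3.78/kg.
Duty = 2,268 × ¥3.78 = ¥8,573.04.
Line 2 (21.65, Orova, 3,115 kg, ¥258,576.15):
Base rate for 21.65 is 17%.
Origin Orova qualifies under the Talia–Orova agreement and 21.65 is covered: preferential rate 9% applies instead.
The additional-duty order on 21.65 targets Erioria, not Orova; it does not apply.
Duty = ¥258,576.15 × 9% = ¥23,271.85.
Line 3 (48.79, Velovia, 1,048 kg, ¥241,584.96):
Base rate for 48.79 is 1%.
Duty = ¥241,584.96 × 1% = ¥2,415.85.
Line 4 (24.32, Orova, 1,515 units, ¥242,384.85):
Base rate for 24.32 is ¥5.76/unit.
Origin Orova qualifies under the Talia–Orova agreement and 24.32 is covered: preferential rate Free applies instead.
The additional-duty order on 24.32 targets Erioria, not Orova; it does not apply.
Duty = ¥242,384.85 × 0% = ¥0.00.
Total = ¥8,573.04 + ¥23,271.85 + ¥2,415.85 + ¥0.00 = ¥34,260.74.

¥34,260.74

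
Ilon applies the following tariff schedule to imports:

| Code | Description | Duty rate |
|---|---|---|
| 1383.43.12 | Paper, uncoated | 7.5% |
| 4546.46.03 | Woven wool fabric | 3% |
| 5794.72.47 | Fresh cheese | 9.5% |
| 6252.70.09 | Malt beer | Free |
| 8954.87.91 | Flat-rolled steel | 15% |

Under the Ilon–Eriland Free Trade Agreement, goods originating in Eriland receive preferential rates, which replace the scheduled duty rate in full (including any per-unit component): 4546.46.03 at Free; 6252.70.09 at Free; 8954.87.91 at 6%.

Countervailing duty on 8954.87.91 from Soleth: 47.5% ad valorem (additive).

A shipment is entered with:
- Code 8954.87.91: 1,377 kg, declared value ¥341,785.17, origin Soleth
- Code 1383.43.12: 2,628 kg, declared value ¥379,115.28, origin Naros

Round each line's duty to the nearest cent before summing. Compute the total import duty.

Line 1 (8954.87.91, Soleth, 1,377 kg, ¥341,785.17):
Base rate for 8954.87.91 is 15%.
8954.87.91 has an FTA preferential rate, but origin Soleth is not Eriland; base rate stands.
Additional duty on 8954.87.91 from Soleth: +47.5%. Applied ad valorem rate: 15% + 47.5% = 62.5%.
Duty = ¥341,785.17 × 62.5% = ¥213,615.73.
Line 2 (1383.43.12, Naros, 2,628 kg, ¥379,115.28):
Base rate for 1383.43.12 is 7.5%.
Duty = ¥379,115.28 × 7.5% = ¥28,433.65.
Total = ¥213,615.73 + ¥28,433.65 = ¥242,049.38.

¥242,049.38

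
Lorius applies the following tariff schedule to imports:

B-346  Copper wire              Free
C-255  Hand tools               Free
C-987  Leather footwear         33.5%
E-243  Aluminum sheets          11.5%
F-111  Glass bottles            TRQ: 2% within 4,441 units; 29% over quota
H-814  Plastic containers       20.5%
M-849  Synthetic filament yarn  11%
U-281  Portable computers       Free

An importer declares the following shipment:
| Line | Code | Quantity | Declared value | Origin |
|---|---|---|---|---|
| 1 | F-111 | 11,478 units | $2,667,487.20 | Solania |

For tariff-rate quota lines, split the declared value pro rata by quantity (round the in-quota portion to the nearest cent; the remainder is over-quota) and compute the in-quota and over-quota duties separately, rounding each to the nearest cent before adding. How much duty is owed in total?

Line 1 (F-111, Solania, 11,478 units, $2,667,487.20):
Code F-111 is under a tariff-rate quota (threshold 4,441 units). In-quota: 4,441 units at 2%; over-quota: 7,037 units at 29%.
Pro-rata value split: in-quota = $2,667,487.20 × 4,441/11,478 = $1,032,088.40; over-quota = $2,667,487.20 − $1,032,088.40 = $1,635,398.80.
In-quota duty = $1,032,088.40 × 2% = $20,641.77. Over-quota duty = $1,635,398.80 × 29% = $474,265.65.
Line duty = $20,641.77 + $474,265.65 = $494,907.42.

$494,907.42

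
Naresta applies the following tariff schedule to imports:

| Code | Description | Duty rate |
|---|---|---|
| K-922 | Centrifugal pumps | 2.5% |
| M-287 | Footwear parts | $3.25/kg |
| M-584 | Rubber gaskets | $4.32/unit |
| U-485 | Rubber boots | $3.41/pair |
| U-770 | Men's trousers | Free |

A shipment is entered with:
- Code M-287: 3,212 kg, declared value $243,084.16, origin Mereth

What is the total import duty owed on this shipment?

Line 1 (M-287, Mereth, 3,212 kg, $243,084.16):
Base rate for M-287 is $3.25/kg.
Duty = 3,212 × $3.25 = $10,439.00.

$10,439.00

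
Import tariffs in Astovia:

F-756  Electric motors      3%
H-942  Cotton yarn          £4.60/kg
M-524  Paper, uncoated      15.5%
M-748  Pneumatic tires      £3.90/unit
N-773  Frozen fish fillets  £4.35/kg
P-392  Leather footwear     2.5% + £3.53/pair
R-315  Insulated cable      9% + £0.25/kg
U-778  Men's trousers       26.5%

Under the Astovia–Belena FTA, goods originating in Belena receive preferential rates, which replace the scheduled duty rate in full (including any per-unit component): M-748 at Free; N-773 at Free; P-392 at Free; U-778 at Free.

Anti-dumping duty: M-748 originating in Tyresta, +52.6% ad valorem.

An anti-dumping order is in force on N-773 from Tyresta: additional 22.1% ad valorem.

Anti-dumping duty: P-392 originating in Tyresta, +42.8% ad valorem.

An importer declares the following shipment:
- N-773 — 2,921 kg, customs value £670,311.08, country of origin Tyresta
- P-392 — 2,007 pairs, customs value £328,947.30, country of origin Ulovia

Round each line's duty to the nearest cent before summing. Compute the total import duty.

£176,153.49

Line 1 (N-773, Tyresta, 2,921 kg, £670,311.08):
Base rate for N-773 is £4.35/kg.
N-773 has an FTA preferential rate, but origin Tyresta is not Belena; base rate stands.
Additional duty on N-773 from Tyresta: +22.1% ad valorem. Applied ad valorem rate = 22.1%.
Duty = £670,311.08 × 22.1% + 2,921 × £4.35 = £160,845.10.
Line 2 (P-392, Ulovia, 2,007 pairs, £328,947.30):
Base rate for P-392 is 2.5% + £3.53/pair.
P-392 has an FTA preferential rate, but origin Ulovia is not Belena; base rate stands.
The additional-duty order on P-392 targets Tyresta, not Ulovia; it does not apply.
Duty = £328,947.30 × 2.5% + 2,007 × £3.53 = £15,308.39.
Total = £160,845.10 + £15,308.39 = £176,153.49.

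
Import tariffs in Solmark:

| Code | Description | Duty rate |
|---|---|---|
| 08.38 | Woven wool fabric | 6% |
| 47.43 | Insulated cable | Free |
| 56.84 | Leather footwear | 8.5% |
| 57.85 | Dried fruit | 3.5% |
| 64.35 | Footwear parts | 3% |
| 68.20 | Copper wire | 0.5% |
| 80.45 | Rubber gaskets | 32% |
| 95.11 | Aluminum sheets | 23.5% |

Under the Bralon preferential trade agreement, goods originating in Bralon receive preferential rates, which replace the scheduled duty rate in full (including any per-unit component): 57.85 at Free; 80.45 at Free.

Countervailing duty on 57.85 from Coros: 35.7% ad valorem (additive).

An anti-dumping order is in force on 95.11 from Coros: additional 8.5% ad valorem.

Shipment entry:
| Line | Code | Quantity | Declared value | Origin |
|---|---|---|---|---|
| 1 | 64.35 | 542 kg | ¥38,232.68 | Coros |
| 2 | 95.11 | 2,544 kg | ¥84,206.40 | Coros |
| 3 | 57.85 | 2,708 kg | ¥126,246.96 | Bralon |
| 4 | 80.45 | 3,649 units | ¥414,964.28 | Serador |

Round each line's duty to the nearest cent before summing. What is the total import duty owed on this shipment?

¥160,881.60

Line 1 (64.35, Coros, 542 kg, ¥38,232.68):
Base rate for 64.35 is 3%.
Duty = ¥38,232.68 × 3% = ¥1,146.98.
Line 2 (95.11, Coros, 2,544 kg, ¥84,206.40):
Base rate for 95.11 is 23.5%.
Additional duty on 95.11 from Coros: +8.5%. Applied ad valorem rate: 23.5% + 8.5% = 32%.
Duty = ¥84,206.40 × 32% = ¥26,946.05.
Line 3 (57.85, Bralon, 2,708 kg, ¥126,246.96):
Base rate for 57.85 is 3.5%.
Origin Bralon qualifies under the Solmark–Bralon agreement and 57.85 is covered: preferential rate Free applies instead.
The additional-duty order on 57.85 targets Coros, not Bralon; it does not apply.
Duty = ¥126,246.96 × 0% = ¥0.00.
Line 4 (80.45, Serador, 3,649 units, ¥414,964.28):
Base rate for 80.45 is 32%.
80.45 has an FTA preferential rate, but origin Serador is not Bralon; base rate stands.
Duty = ¥414,964.28 × 32% = ¥132,788.57.
Total = ¥1,146.98 + ¥26,946.05 + ¥0.00 + ¥132,788.57 = ¥160,881.60.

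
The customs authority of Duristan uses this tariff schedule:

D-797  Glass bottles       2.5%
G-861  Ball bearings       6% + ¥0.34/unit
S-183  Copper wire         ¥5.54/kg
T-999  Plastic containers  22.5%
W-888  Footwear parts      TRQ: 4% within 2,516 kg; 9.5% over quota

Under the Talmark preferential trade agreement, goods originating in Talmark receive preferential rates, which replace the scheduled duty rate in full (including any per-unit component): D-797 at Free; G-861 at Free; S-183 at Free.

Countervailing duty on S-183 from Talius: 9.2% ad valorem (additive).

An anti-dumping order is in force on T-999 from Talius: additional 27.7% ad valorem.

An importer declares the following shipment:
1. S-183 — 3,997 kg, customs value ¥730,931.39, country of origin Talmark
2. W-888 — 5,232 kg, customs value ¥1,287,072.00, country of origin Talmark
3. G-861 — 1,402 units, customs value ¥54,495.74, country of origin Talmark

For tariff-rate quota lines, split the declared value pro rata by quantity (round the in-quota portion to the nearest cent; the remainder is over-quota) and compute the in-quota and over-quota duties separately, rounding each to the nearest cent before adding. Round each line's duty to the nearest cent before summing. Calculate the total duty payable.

¥88,230.36

Line 1 (S-183, Talmark, 3,997 kg, ¥730,931.39):
Base rate for S-183 is ¥5.54/kg.
Origin Talmark qualifies under the Duristan–Talmark agreement and S-183 is covered: preferential rate Free applies instead.
The additional-duty order on S-183 targets Talius, not Talmark; it does not apply.
Duty = ¥730,931.39 × 0% = ¥0.00.
Line 2 (W-888, Talmark, 5,232 kg, ¥1,287,072.00):
Code W-888 is under a tariff-rate quota (threshold 2,516 kg). In-quota: 2,516 kg at 4%; over-quota: 2,716 kg at 9.5%.
Pro-rata value split: in-quota = ¥1,287,072.00 × 2,516/5,232 = ¥618,936.00; over-quota = ¥1,287,072.00 − ¥618,936.00 = ¥668,136.00.
In-quota duty = ¥618,936.00 × 4% = ¥24,757.44. Over-quota duty = ¥668,136.00 × 9.5% = ¥63,472.92.
Line duty = ¥24,757.44 + ¥63,472.92 = ¥88,230.36.
Line 3 (G-861, Talmark, 1,402 units, ¥54,495.74):
Base rate for G-861 is 6% + ¥0.34/unit.
Origin Talmark qualifies under the Duristan–Talmark agreement and G-861 is covered: preferential rate Free applies instead.
Duty = ¥54,495.74 × 0% = ¥0.00.
Total = ¥0.00 + ¥88,230.36 + ¥0.00 = ¥88,230.36.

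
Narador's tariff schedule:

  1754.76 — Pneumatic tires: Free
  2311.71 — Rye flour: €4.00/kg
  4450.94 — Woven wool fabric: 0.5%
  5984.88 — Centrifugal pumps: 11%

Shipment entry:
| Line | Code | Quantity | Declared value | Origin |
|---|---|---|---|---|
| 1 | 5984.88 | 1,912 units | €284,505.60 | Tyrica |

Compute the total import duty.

€31,295.62

Line 1 (5984.88, Tyrica, 1,912 units, €284,505.60):
Base rate for 5984.88 is 11%.
Duty = €284,505.60 × 11% = €31,295.62.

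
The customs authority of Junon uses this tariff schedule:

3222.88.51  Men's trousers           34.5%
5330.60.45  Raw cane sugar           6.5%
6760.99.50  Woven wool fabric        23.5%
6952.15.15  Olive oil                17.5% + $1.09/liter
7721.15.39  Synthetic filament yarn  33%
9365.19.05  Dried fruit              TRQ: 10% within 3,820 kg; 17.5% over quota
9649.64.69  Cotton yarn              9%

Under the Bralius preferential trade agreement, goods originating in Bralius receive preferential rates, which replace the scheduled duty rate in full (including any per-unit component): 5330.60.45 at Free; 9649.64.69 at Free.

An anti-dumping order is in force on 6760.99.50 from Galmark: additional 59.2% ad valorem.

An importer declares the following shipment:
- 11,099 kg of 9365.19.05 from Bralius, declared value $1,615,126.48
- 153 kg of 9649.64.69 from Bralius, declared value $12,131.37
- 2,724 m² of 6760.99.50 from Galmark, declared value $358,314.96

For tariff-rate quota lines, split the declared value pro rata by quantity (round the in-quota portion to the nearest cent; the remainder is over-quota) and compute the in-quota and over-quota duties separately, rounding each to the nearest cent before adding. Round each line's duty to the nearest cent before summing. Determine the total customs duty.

Line 1 (9365.19.05, Bralius, 11,099 kg, $1,615,126.48):
Code 9365.19.05 is under a tariff-rate quota (threshold 3,820 kg). In-quota: 3,820 kg at 10%; over-quota: 7,279 kg at 17.5%.
Pro-rata value split: in-quota = $1,615,126.48 × 3,820/11,099 = $555,886.40; over-quota = $1,615,126.48 − $555,886.40 = $1,059,240.08.
In-quota duty = $555,886.40 × 10% = $55,588.64. Over-quota duty = $1,059,240.08 × 17.5% = $185,367.01.
Line duty = $55,588.64 + $185,367.01 = $240,955.65.
Line 2 (9649.64.69, Bralius, 153 kg, $12,131.37):
Base rate for 9649.64.69 is 9%.
Origin Bralius qualifies under the Junon–Bralius agreement and 9649.64.69 is covered: preferential rate Free applies instead.
Duty = $12,131.37 × 0% = $0.00.
Line 3 (6760.99.50, Galmark, 2,724 m², $358,314.96):
Base rate for 6760.99.50 is 23.5%.
Additional duty on 6760.99.50 from Galmark: +59.2%. Applied ad valorem rate: 23.5% + 59.2% = 82.7%.
Duty = $358,314.96 × 82.7% = $296,326.47.
Total = $240,955.65 + $0.00 + $296,326.47 = $537,282.12.

$537,282.12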